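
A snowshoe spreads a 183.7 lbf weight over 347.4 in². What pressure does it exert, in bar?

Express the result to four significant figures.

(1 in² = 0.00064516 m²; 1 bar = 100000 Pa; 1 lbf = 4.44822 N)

183.7 lbf × 4.44822 → 817.138 N
347.4 in² × 0.00064516 → 0.224129 m²
P = F / A = 817.138 N / 0.224129 m² = 3645.84 Pa
3645.84 Pa ÷ (100000 Pa/bar) = 0.0364584 bar

0.03646 bar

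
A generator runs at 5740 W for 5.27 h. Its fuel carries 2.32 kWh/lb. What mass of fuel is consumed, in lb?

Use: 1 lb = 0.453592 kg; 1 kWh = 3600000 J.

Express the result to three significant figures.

5.27 h → 18972 s
E = P × t = 5740 × 18972 = 1.08899×10⁸ J
2.32 kWh/lb → 1.8413×10⁷ J/kg
m = E / e_s = 1.08899×10⁸ / 1.8413×10⁷ = 5.91425 kg
In lb: 5.91425 / 0.453592 = 13.0387 lb

13.0 lb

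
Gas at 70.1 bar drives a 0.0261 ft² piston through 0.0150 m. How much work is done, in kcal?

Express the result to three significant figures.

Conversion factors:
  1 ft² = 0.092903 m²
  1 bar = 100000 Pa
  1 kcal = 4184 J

70.1 bar → 7.01×10⁶ Pa
0.0261 ft² → 0.00242477 m²
F = P × A = 7.01×10⁶ × 0.00242477 = 16997.6 N
W = F × d = 16997.6 × 0.015 = 254.964 J
In kcal: 254.964 / 4184 = 0.0609379 kcal

0.0609 kcal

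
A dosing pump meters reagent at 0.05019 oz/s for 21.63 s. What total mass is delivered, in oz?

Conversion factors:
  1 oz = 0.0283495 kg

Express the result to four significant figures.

1.086 oz

0.05019 oz/s → 0.00142286 kg/s
m = ṁ × t = 0.00142286 × 21.63 = 0.0307765 kg
In oz: 0.0307765 / 0.0283495 = 1.08561 oz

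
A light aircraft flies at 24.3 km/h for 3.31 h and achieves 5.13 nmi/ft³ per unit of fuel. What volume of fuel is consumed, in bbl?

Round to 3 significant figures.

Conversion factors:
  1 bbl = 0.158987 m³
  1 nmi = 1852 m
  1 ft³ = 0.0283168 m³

24.3 km/h → 6.75 m/s
3.31 h → 11916 s
d = v × t = 6.75 × 11916 = 80433 m
5.13 nmi/ft³ → 335517 m/m³
V = d / (distance per unit fuel) = 80433 / 335517 = 0.239729 m³
In bbl: 0.239729 / 0.158987 = 1.50785 bbl

1.51 bbl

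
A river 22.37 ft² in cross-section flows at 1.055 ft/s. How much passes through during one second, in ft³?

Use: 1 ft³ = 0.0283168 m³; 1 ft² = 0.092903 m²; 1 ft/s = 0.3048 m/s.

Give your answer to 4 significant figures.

1.055 ft/s × 0.3048 → 0.321564 m/s
22.37 ft² × 0.092903 → 2.07824 m²
V = v × A × t = 0.321564 m/s × 2.07824 m² × 1 s = 0.668287 m³
0.668287 m³ ÷ (0.0283168 m³/ft³) = 23.6004 ft³

23.60 ft³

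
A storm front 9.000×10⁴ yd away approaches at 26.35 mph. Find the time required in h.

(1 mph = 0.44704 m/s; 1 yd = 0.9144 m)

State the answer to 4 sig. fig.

1.941 h

9.000×10⁴ yd × 0.9144 = 82296 m
26.35 mph × 0.44704 = 11.7795 m/s
t = d / v = 82296 m / 11.7795 m/s = 6986.37 s
6986.37 s ÷ (3600 s/h) = 1.94066 h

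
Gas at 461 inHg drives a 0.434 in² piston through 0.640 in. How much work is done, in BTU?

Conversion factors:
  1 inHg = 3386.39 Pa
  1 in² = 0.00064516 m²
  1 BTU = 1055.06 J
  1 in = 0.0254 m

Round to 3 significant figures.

0.00673 BTU

461 inHg → 1.56113×10⁶ Pa
0.434 in² → 2.79999×10⁻⁴ m²
F = P × A = 1.56113×10⁶ × 2.79999×10⁻⁴ = 437.115 N
0.640 in → 0.016256 m
W = F × d = 437.115 × 0.016256 = 7.10574 J
In BTU: 7.10574 / 1055.06 = 0.00673492 BTU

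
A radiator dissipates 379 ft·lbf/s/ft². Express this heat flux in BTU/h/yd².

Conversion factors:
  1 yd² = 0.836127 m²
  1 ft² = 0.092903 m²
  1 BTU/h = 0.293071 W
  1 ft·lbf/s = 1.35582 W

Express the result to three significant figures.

1.58×10⁴ BTU/h/yd²

379 ft·lbf/s/ft² × 1.35582 W/ft·lbf/s ÷ 0.092903 m²/ft² = 5531.1 W/m²
5531.1 W/m² ÷ 0.293071 W/BTU/h × 0.836127 m²/yd² = 15780.1 BTU/h/yd²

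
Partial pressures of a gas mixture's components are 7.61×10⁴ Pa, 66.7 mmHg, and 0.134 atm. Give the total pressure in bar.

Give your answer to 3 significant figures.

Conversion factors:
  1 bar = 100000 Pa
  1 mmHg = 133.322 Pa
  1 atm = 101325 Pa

7.61×10⁴ Pa (already Pa)
66.7 mmHg × 133.322 = 8892.58 Pa
0.134 atm × 101325 = 13577.6 Pa
Total: 76100 + 8892.58 + 13577.6 = 98570.2 Pa
In bar: 98570.2 / 100000 = 0.985702 bar

0.986 bar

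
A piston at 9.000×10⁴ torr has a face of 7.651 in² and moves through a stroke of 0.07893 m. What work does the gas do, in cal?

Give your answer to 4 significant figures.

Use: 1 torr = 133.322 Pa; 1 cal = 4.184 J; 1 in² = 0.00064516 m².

9.000×10⁴ torr → 1.1999×10⁷ Pa
7.651 in² → 0.00493612 m²
F = P × A = 1.1999×10⁷ × 0.00493612 = 59228.5 N
W = F × d = 59228.5 × 0.07893 = 4674.91 J
In cal: 4674.91 / 4.184 = 1117.33 cal

1117 cal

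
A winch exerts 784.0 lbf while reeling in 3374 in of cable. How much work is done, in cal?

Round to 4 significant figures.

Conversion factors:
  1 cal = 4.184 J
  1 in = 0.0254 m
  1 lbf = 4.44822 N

784.0 lbf × 4.44822 = 3487.4 N
3374 in × 0.0254 = 85.6996 m
W = F × d = 3487.4 N × 85.6996 m = 298869 J
298869 J ÷ (4.184 J/cal) = 71431.4 cal

7.143×10⁴ cal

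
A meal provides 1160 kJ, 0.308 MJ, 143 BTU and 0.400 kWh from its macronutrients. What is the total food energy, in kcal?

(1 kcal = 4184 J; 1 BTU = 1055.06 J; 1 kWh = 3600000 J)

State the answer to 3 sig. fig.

1160 kJ × 1000 → 1.16×10⁶ J
0.308 MJ × 1000000 → 308000 J
143 BTU × 1055.06 → 150874 J
0.400 kWh × 3600000 → 1.44×10⁶ J
Sum: 1.16×10⁶ + 308000 + 150874 + 1.44×10⁶ = 3.05887×10⁶ J
In kcal: 3.05887×10⁶ / 4184 = 731.087 kcal

731 kcal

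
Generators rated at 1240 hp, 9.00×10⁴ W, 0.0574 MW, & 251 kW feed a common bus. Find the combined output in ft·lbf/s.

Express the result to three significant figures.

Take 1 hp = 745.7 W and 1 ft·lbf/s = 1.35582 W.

9.76×10⁵ ft·lbf/s

1240 hp × 745.7 = 924668 W
9.00×10⁴ W (already W)
0.0574 MW × 1000000 = 57400 W
251 kW × 1000 = 251000 W
Combined: 924668 + 90000 + 57400 + 251000 = 1.32307×10⁶ W
In ft·lbf/s: 1.32307×10⁶ / 1.35582 = 975845 ft·lbf/s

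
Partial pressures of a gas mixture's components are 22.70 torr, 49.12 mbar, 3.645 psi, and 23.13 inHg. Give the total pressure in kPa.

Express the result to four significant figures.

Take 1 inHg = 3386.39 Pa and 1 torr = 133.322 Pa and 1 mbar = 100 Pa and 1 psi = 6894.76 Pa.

22.70 torr × 133.322 → 3026.41 Pa
49.12 mbar × 100 → 4912 Pa
3.645 psi × 6894.76 → 25131.4 Pa
23.13 inHg × 3386.39 → 78327.2 Pa
Total: 3026.41 + 4912 + 25131.4 + 78327.2 = 111397 Pa
In kPa: 111397 / 1000 = 111.397 kPa

111.4 kPa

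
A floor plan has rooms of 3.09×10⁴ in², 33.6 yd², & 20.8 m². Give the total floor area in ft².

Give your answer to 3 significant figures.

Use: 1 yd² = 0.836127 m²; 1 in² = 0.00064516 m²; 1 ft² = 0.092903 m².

3.09×10⁴ in² × 0.00064516 → 19.9354 m²
33.6 yd² × 0.836127 → 28.0939 m²
20.8 m² (already m²)
Sum: 19.9354 + 28.0939 + 20.8 = 68.8293 m²
In ft²: 68.8293 / 0.092903 = 740.873 ft²

741 ft²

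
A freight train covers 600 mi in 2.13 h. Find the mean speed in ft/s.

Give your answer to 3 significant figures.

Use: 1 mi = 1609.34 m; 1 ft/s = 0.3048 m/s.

600 mi × 1609.34 → 965604 m
2.13 h × 3600 → 7668 s
v = d / t = 965604 m / 7668 s = 125.926 m/s
125.926 m/s ÷ (0.3048 m/s/ft/s) = 413.143 ft/s

413 ft/s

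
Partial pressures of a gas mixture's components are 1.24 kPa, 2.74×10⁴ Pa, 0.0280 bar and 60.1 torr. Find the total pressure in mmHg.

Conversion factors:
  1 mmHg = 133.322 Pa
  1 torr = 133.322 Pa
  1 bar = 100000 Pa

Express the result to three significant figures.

296 mmHg

1.24 kPa × 1000 = 1240 Pa
2.74×10⁴ Pa (already Pa)
0.0280 bar × 100000 = 2800 Pa
60.1 torr × 133.322 = 8012.65 Pa
Combined: 1240 + 27400 + 2800 + 8012.65 = 39452.6 Pa
In mmHg: 39452.6 / 133.322 = 295.92 mmHg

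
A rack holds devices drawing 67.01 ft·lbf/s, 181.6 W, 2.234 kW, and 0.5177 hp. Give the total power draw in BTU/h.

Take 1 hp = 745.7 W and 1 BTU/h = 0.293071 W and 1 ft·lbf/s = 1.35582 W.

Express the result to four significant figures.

67.01 ft·lbf/s × 1.35582 = 90.8535 W
181.6 W (already W)
2.234 kW × 1000 = 2234 W
0.5177 hp × 745.7 = 386.049 W
Total: 90.8535 + 181.6 + 2234 + 386.049 = 2892.5 W
In BTU/h: 2892.5 / 0.293071 = 9869.62 BTU/h

9870 BTU/h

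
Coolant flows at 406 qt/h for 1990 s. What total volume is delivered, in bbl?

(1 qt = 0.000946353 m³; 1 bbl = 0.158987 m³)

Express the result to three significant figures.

1.34 bbl

406 qt/h → 1.06728×10⁻⁴ m³/s
V = Q × t = 1.06728×10⁻⁴ × 1990 = 0.212389 m³
In bbl: 0.212389 / 0.158987 = 1.33589 bbl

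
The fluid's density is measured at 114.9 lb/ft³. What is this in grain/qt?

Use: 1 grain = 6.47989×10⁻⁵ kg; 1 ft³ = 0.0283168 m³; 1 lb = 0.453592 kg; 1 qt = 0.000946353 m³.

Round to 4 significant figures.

2.688×10⁴ grain/qt

114.9 lb/ft³ × 0.453592 kg/lb ÷ 0.0283168 m³/ft³ = 1840.52 kg/m³
1840.52 kg/m³ ÷ 6.47989×10⁻⁵ kg/grain × 0.000946353 m³/qt = 26879.8 grain/qt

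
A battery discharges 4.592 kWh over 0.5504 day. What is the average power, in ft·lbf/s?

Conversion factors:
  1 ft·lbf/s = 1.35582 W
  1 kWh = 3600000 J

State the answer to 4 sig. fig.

4.592 kWh × 3600000 → 1.65312×10⁷ J
0.5504 day × 86400 → 47554.6 s
P = E / t = 1.65312×10⁷ J / 47554.6 s = 347.626 W
347.626 W ÷ (1.35582 W/ft·lbf/s) = 256.395 ft·lbf/s

256.4 ft·lbf/s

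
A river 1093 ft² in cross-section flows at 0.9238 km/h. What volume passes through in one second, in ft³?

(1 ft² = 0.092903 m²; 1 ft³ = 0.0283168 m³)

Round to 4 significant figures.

920.2 ft³

0.9238 km/h × (1/3.6) → 0.256611 m/s
1093 ft² × 0.092903 → 101.543 m²
V = v × A × t = 0.256611 m/s × 101.543 m² × 1 s = 26.0571 m³
26.0571 m³ ÷ (0.0283168 m³/ft³) = 920.199 ft³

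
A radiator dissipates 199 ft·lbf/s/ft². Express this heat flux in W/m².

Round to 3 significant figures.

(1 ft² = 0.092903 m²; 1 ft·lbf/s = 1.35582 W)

2900 W/m²

199 ft·lbf/s/ft² × 1.35582 W/ft·lbf/s ÷ 0.092903 m²/ft² = 2904.19 W/m²
2904.19 W/m²  = 2904.19 W/m²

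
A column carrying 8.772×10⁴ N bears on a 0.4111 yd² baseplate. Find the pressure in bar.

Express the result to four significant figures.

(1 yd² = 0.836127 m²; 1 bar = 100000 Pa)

0.4111 yd² × 0.836127 = 0.343732 m²
P = F / A = 87720 N / 0.343732 m² = 255199 Pa
255199 Pa ÷ (100000 Pa/bar) = 2.55199 bar

2.552 bar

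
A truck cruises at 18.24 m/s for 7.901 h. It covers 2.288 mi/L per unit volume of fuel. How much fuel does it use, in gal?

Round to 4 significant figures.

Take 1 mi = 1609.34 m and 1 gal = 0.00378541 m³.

37.22 gal

7.901 h → 28443.6 s
d = v × t = 18.24 × 28443.6 = 518811 m
2.288 mi/L → 3.68217×10⁶ m/m³
V = d / (distance per unit fuel) = 518811 / 3.68217×10⁶ = 0.140898 m³
In gal: 0.140898 / 0.00378541 = 37.2213 gal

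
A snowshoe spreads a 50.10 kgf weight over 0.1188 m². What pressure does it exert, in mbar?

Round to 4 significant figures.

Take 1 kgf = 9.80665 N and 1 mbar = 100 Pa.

50.10 kgf × 9.80665 → 491.313 N
P = F / A = 491.313 N / 0.1188 m² = 4135.63 Pa
4135.63 Pa ÷ (100 Pa/mbar) = 41.3563 mbar

41.36 mbar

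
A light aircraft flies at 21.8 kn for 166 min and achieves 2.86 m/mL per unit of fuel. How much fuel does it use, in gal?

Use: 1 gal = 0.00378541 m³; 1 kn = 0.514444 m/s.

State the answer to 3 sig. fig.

10.3 gal

21.8 kn → 11.2149 m/s
166 min → 9960 s
d = v × t = 11.2149 × 9960 = 111700 m
2.86 m/mL → 2.86×10⁶ m/m³
V = d / (distance per unit fuel) = 111700 / 2.86×10⁶ = 0.0390559 m³
In gal: 0.0390559 / 0.00378541 = 10.3175 gal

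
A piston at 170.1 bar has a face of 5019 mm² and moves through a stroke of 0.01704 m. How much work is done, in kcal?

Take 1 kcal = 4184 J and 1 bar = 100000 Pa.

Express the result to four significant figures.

0.3477 kcal

170.1 bar → 1.701×10⁷ Pa
5019 mm² → 0.005019 m²
F = P × A = 1.701×10⁷ × 0.005019 = 85373.2 N
W = F × d = 85373.2 × 0.01704 = 1454.76 J
In kcal: 1454.76 / 4184 = 0.347696 kcal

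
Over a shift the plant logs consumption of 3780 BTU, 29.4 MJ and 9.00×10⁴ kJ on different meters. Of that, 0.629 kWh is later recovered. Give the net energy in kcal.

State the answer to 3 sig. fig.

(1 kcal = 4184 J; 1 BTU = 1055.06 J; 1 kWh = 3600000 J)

2.89×10⁴ kcal

3780 BTU × 1055.06 = 3.98813×10⁶ J
29.4 MJ × 1000000 = 2.94×10⁷ J
9.00×10⁴ kJ × 1000 = 9×10⁷ J
0.629 kWh × 3600000 = 2.2644×10⁶ J
Sum: 3.98813×10⁶ + 2.94×10⁷ + 9×10⁷ − 2.2644×10⁶ = 1.21124×10⁸ J
In kcal: 1.21124×10⁸ / 4184 = 28949.3 kcal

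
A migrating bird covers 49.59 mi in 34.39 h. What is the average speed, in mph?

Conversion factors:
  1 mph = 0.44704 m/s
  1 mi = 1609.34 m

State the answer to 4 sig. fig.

49.59 mi × 1609.34 → 79807.2 m
34.39 h × 3600 → 123804 s
v = d / t = 79807.2 m / 123804 s = 0.644625 m/s
0.644625 m/s ÷ (0.44704 m/s/mph) = 1.44199 mph

1.442 mph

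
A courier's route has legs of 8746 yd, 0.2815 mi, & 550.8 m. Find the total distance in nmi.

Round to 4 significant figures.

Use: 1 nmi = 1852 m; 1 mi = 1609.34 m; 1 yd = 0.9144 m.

8746 yd × 0.9144 → 7997.34 m
0.2815 mi × 1609.34 → 453.029 m
550.8 m (already m)
Total: 7997.34 + 453.029 + 550.8 = 9001.17 m
In nmi: 9001.17 / 1852 = 4.86024 nmi

4.860 nmi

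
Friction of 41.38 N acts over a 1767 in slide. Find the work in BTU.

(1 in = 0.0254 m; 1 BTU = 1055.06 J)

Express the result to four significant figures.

1.760 BTU

1767 in × 0.0254 = 44.8818 m
W = F × d = 41.38 N × 44.8818 m = 1857.21 J
1857.21 J ÷ (1055.06 J/BTU) = 1.76029 BTU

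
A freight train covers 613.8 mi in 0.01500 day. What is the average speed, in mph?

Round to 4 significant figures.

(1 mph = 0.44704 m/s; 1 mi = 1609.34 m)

1705 mph

613.8 mi × 1609.34 → 987813 m
0.01500 day × 86400 → 1296 s
v = d / t = 987813 m / 1296 s = 762.201 m/s
762.201 m/s ÷ (0.44704 m/s/mph) = 1705 mph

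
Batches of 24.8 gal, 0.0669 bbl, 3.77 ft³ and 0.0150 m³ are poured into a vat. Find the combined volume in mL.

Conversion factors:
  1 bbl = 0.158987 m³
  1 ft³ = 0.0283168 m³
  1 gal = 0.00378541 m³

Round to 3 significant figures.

24.8 gal × 0.00378541 = 0.0938782 m³
0.0669 bbl × 0.158987 = 0.0106362 m³
3.77 ft³ × 0.0283168 = 0.106754 m³
0.0150 m³ (already m³)
Sum: 0.0938782 + 0.0106362 + 0.106754 + 0.015 = 0.226268 m³
In mL: 0.226268 / 10⁻⁶ = 226268 mL

2.26×10⁵ mL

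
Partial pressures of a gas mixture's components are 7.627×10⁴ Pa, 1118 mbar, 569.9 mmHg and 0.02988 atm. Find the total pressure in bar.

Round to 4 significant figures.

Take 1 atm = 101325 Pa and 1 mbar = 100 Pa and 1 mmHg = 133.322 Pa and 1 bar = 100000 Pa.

2.671 bar

7.627×10⁴ Pa (already Pa)
1118 mbar × 100 = 111800 Pa
569.9 mmHg × 133.322 = 75980.2 Pa
0.02988 atm × 101325 = 3027.59 Pa
Combined: 76270 + 111800 + 75980.2 + 3027.59 = 267078 Pa
In bar: 267078 / 100000 = 2.67078 bar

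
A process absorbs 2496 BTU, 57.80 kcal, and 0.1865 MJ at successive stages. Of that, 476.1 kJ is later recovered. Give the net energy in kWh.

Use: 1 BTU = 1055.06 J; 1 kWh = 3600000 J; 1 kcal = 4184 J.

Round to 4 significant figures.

0.7182 kWh

2496 BTU × 1055.06 = 2.63343×10⁶ J
57.80 kcal × 4184 = 241835 J
0.1865 MJ × 1000000 = 186500 J
476.1 kJ × 1000 = 476100 J
Net: 2.63343×10⁶ + 241835 + 186500 − 476100 = 2.58566×10⁶ J
In kWh: 2.58566×10⁶ / 3600000 = 0.718239 kWh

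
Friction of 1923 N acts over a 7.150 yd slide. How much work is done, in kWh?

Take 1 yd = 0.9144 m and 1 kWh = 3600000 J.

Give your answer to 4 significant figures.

7.150 yd × 0.9144 → 6.53796 m
W = F × d = 1923 N × 6.53796 m = 12572.5 J
12572.5 J ÷ (3600000 J/kWh) = 0.00349236 kWh

0.003492 kWh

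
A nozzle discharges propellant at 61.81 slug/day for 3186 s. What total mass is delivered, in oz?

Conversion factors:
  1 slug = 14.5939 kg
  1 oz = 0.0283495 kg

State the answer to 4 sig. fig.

1173 oz

61.81 slug/day → 0.0104404 kg/s
m = ṁ × t = 0.0104404 × 3186 = 33.2631 kg
In oz: 33.2631 / 0.0283495 = 1173.32 oz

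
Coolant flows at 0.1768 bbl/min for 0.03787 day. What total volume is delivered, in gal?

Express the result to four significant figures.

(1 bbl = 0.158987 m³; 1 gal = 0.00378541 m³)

0.1768 bbl/min → 4.68482×10⁻⁴ m³/s
0.03787 day → 3271.97 s
V = Q × t = 4.68482×10⁻⁴ × 3271.97 = 1.53286 m³
In gal: 1.53286 / 0.00378541 = 404.939 gal

404.9 gal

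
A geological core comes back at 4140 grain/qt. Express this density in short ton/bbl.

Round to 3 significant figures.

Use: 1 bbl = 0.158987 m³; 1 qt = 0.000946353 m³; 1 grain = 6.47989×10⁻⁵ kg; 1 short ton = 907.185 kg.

4140 grain/qt × 6.47989×10⁻⁵ kg/grain ÷ 0.000946353 m³/qt = 283.475 kg/m³
283.475 kg/m³ ÷ 907.185 kg/short ton × 0.158987 m³/bbl = 0.0496799 short ton/bbl

0.0497 short ton/bbl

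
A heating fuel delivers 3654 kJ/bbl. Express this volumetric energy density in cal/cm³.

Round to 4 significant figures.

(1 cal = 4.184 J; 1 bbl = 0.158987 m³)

3654 kJ/bbl × 1000 J/kJ ÷ 0.158987 m³/bbl = 2.2983×10⁷ J/m³
2.2983×10⁷ J/m³ ÷ 4.184 J/cal × 10⁻⁶ m³/cm³ = 5.49307 cal/cm³

5.493 cal/cm³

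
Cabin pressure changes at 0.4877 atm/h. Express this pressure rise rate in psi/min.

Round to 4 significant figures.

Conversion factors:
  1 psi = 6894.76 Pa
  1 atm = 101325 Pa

0.1195 psi/min

0.4877 atm/h × 101325 Pa/atm ÷ 3600 s/h = 13.7267 Pa/s
13.7267 Pa/s ÷ 6894.76 Pa/psi × 60 s/min = 0.119453 psi/min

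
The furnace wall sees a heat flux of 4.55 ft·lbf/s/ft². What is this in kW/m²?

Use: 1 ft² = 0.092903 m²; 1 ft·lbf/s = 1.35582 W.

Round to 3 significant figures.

0.0664 kW/m²

4.55 ft·lbf/s/ft² × 1.35582 W/ft·lbf/s ÷ 0.092903 m²/ft² = 66.4024 W/m²
66.4024 W/m² ÷ 1000 W/kW = 0.0664024 kW/m²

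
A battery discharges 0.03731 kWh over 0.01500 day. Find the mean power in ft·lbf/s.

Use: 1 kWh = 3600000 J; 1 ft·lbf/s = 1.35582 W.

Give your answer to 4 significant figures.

76.44 ft·lbf/s

0.03731 kWh × 3600000 = 134316 J
0.01500 day × 86400 = 1296 s
P = E / t = 134316 J / 1296 s = 103.639 W
103.639 W ÷ (1.35582 W/ft·lbf/s) = 76.4401 ft·lbf/s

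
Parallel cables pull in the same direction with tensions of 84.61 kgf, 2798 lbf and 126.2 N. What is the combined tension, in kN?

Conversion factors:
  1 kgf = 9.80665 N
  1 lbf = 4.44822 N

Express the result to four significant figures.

84.61 kgf × 9.80665 = 829.741 N
2798 lbf × 4.44822 = 12446.1 N
126.2 N (already N)
Combined: 829.741 + 12446.1 + 126.2 = 13402 N
In kN: 13402 / 1000 = 13.402 kN

13.40 kN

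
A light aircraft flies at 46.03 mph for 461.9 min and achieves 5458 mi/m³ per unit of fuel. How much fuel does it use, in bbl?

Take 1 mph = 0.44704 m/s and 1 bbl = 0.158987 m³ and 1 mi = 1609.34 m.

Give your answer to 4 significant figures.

0.4084 bbl

46.03 mph → 20.5773 m/s
461.9 min → 27714 s
d = v × t = 20.5773 × 27714 = 570279 m
5458 mi/m³ → 8.78378×10⁶ m/m³
V = d / (distance per unit fuel) = 570279 / 8.78378×10⁶ = 0.0649241 m³
In bbl: 0.0649241 / 0.158987 = 0.408361 bbl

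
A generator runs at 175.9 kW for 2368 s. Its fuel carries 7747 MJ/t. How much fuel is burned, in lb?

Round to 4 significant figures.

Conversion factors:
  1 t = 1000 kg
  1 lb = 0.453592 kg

175.9 kW → 175900 W
E = P × t = 175900 × 2368 = 4.16531×10⁸ J
7747 MJ/t → 7.747×10⁶ J/kg
m = E / e_s = 4.16531×10⁸ / 7.747×10⁶ = 53.7667 kg
In lb: 53.7667 / 0.453592 = 118.535 lb

118.5 lb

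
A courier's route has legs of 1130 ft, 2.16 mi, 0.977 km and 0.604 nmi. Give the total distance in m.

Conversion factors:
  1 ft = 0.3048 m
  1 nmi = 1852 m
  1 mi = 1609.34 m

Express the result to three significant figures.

1130 ft × 0.3048 = 344.424 m
2.16 mi × 1609.34 = 3476.17 m
0.977 km × 1000 = 977 m
0.604 nmi × 1852 = 1118.61 m
Total: 344.424 + 3476.17 + 977 + 1118.61 = 5916.2 m

5920 m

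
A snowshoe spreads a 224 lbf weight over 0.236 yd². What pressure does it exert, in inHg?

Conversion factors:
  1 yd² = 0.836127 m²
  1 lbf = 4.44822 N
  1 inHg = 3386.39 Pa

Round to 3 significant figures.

224 lbf × 4.44822 → 996.401 N
0.236 yd² × 0.836127 → 0.197326 m²
P = F / A = 996.401 N / 0.197326 m² = 5049.52 Pa
5049.52 Pa ÷ (3386.39 Pa/inHg) = 1.49112 inHg

1.49 inHg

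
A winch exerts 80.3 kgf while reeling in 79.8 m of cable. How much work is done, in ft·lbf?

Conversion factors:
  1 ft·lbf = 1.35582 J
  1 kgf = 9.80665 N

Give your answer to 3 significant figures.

4.63×10⁴ ft·lbf

80.3 kgf × 9.80665 = 787.474 N
W = F × d = 787.474 N × 79.8 m = 62840.4 J
62840.4 J ÷ (1.35582 J/ft·lbf) = 46348.6 ft·lbf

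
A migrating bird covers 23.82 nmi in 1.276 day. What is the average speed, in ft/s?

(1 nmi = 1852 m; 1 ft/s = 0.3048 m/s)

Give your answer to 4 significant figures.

23.82 nmi × 1852 = 44114.6 m
1.276 day × 86400 = 110246 s
v = d / t = 44114.6 m / 110246 s = 0.400147 m/s
0.400147 m/s ÷ (0.3048 m/s/ft/s) = 1.31282 ft/s

1.313 ft/s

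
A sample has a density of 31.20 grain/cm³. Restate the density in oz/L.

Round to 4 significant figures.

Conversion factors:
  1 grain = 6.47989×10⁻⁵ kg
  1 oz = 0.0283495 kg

31.20 grain/cm³ × 6.47989×10⁻⁵ kg/grain ÷ 10⁻⁶ m³/cm³ = 2021.73 kg/m³
2021.73 kg/m³ ÷ 0.0283495 kg/oz × 0.001 m³/L = 71.3145 oz/L

71.31 oz/L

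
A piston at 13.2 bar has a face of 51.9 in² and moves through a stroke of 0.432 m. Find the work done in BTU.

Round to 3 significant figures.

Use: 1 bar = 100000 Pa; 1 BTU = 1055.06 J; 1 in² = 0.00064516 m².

18.1 BTU

13.2 bar → 1.32×10⁶ Pa
51.9 in² → 0.0334838 m²
F = P × A = 1.32×10⁶ × 0.0334838 = 44198.6 N
W = F × d = 44198.6 × 0.432 = 19093.8 J
In BTU: 19093.8 / 1055.06 = 18.0974 BTU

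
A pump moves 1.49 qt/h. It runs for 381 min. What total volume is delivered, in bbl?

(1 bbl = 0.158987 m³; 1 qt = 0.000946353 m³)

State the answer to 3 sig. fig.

0.0563 bbl

1.49 qt/h → 3.91685×10⁻⁷ m³/s
381 min → 22860 s
V = Q × t = 3.91685×10⁻⁷ × 22860 = 0.00895392 m³
In bbl: 0.00895392 / 0.158987 = 0.0563186 bbl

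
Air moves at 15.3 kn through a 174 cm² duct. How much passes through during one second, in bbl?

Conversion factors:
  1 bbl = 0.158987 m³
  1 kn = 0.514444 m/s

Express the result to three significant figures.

0.861 bbl

15.3 kn × 0.514444 → 7.87099 m/s
174 cm² × 0.0001 → 0.0174 m²
V = v × A × t = 7.87099 m/s × 0.0174 m² × 1 s = 0.136955 m³
0.136955 m³ ÷ (0.158987 m³/bbl) = 0.861423 bbl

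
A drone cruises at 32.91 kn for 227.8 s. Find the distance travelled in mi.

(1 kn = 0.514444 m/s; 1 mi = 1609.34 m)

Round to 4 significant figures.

2.396 mi

32.91 kn × 0.514444 → 16.9304 m/s
d = v × t = 16.9304 m/s × 227.8 s = 3856.75 m
3856.75 m ÷ (1609.34 m/mi) = 2.39648 mi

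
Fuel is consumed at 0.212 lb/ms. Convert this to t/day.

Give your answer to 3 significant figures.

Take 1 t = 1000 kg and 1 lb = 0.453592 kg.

8310 t/day

0.212 lb/ms × 0.453592 kg/lb ÷ 0.001 s/ms = 96.1615 kg/s
96.1615 kg/s ÷ 1000 kg/t × 86400 s/day = 8308.35 t/day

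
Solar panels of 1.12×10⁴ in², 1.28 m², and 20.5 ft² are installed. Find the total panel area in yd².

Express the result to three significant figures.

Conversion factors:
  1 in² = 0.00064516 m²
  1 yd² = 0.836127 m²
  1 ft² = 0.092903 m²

1.12×10⁴ in² × 0.00064516 = 7.22579 m²
1.28 m² (already m²)
20.5 ft² × 0.092903 = 1.90451 m²
Total: 7.22579 + 1.28 + 1.90451 = 10.4103 m²
In yd²: 10.4103 / 0.836127 = 12.4506 yd²

12.5 yd²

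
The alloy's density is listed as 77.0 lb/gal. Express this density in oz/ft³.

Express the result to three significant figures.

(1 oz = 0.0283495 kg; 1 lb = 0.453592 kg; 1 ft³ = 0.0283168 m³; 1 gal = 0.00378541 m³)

77.0 lb/gal × 0.453592 kg/lb ÷ 0.00378541 m³/gal = 9226.63 kg/m³
9226.63 kg/m³ ÷ 0.0283495 kg/oz × 0.0283168 m³/ft³ = 9215.99 oz/ft³

9220 oz/ft³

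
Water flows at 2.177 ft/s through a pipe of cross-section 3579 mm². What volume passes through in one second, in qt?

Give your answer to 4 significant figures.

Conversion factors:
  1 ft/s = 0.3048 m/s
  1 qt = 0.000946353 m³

2.177 ft/s × 0.3048 → 0.66355 m/s
3579 mm² × 10⁻⁶ → 0.003579 m²
V = v × A × t = 0.66355 m/s × 0.003579 m² × 1 s = 0.00237485 m³
0.00237485 m³ ÷ (0.000946353 m³/qt) = 2.50948 qt

2.509 qt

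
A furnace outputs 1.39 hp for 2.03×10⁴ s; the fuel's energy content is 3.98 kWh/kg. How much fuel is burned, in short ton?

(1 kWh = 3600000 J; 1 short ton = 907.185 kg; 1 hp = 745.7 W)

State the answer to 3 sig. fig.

1.39 hp → 1036.52 W
E = P × t = 1036.52 × 20300 = 2.10414×10⁷ J
3.98 kWh/kg → 1.4328×10⁷ J/kg
m = E / e_s = 2.10414×10⁷ / 1.4328×10⁷ = 1.46855 kg
In short ton: 1.46855 / 907.185 = 0.0016188 short ton

0.00162 short ton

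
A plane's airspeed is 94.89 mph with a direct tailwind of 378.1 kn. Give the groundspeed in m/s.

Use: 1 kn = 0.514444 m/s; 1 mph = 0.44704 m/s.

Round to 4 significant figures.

94.89 mph × 0.44704 → 42.4196 m/s
378.1 kn × 0.514444 → 194.511 m/s
Total: 42.4196 + 194.511 = 236.931 m/s

236.9 m/s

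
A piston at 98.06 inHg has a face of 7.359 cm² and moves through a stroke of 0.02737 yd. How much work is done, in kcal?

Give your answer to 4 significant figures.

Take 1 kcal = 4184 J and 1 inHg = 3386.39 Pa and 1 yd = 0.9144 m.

0.001462 kcal

98.06 inHg → 332069 Pa
7.359 cm² → 7.359×10⁻⁴ m²
F = P × A = 332069 × 7.359×10⁻⁴ = 244.37 N
0.02737 yd → 0.0250271 m
W = F × d = 244.37 × 0.0250271 = 6.11587 J
In kcal: 6.11587 / 4184 = 0.00146173 kcal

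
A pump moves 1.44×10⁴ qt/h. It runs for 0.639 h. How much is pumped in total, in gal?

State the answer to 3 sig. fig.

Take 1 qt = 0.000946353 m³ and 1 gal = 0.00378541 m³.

2300 gal

1.44×10⁴ qt/h → 0.00378541 m³/s
0.639 h → 2300.4 s
V = Q × t = 0.00378541 × 2300.4 = 8.70796 m³
In gal: 8.70796 / 0.00378541 = 2300.4 gal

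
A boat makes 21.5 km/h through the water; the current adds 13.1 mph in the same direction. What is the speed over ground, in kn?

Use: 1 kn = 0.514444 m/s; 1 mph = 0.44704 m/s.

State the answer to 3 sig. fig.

23.0 kn

21.5 km/h × (1/3.6) → 5.97222 m/s
13.1 mph × 0.44704 → 5.85622 m/s
Combined: 5.97222 + 5.85622 = 11.8284 m/s
In kn: 11.8284 / 0.514444 = 22.9926 kn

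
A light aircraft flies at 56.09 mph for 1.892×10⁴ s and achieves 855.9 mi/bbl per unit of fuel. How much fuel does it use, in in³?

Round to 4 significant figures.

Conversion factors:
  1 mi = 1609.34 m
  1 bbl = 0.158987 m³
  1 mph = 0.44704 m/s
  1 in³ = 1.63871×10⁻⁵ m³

3342 in³

56.09 mph → 25.0745 m/s
d = v × t = 25.0745 × 18920 = 474410 m
855.9 mi/bbl → 8.66382×10⁶ m/m³
V = d / (distance per unit fuel) = 474410 / 8.66382×10⁶ = 0.0547576 m³
In in³: 0.0547576 / 1.63871×10⁻⁵ = 3341.51 in³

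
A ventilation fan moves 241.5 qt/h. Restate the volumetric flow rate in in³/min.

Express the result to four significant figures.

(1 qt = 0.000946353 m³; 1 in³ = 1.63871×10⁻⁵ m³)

232.4 in³/min

241.5 qt/h × 0.000946353 m³/qt ÷ 3600 s/h = 6.34845×10⁻⁵ m³/s
6.34845×10⁻⁵ m³/s ÷ 1.63871×10⁻⁵ m³/in³ × 60 s/min = 232.443 in³/min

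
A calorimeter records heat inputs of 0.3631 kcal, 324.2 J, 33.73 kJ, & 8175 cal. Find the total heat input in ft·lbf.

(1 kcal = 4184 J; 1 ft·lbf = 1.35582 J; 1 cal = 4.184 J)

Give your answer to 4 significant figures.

0.3631 kcal × 4184 → 1519.21 J
324.2 J (already J)
33.73 kJ × 1000 → 33730 J
8175 cal × 4.184 → 34204.2 J
Total: 1519.21 + 324.2 + 33730 + 34204.2 = 69777.6 J
In ft·lbf: 69777.6 / 1.35582 = 51465.2 ft·lbf

5.147×10⁴ ft·lbf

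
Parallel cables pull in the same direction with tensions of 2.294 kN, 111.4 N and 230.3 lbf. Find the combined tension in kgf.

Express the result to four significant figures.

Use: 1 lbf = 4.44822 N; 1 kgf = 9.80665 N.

2.294 kN × 1000 = 2294 N
111.4 N (already N)
230.3 lbf × 4.44822 = 1024.43 N
Combined: 2294 + 111.4 + 1024.43 = 3429.83 N
In kgf: 3429.83 / 9.80665 = 349.745 kgf

349.7 kgf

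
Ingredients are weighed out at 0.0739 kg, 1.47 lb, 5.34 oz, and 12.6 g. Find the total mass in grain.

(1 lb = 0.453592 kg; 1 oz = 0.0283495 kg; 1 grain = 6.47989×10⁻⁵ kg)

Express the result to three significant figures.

1.40×10⁴ grain

0.0739 kg (already kg)
1.47 lb × 0.453592 = 0.66678 kg
5.34 oz × 0.0283495 = 0.151386 kg
12.6 g × 0.001 = 0.0126 kg
Sum: 0.0739 + 0.66678 + 0.151386 + 0.0126 = 0.904666 kg
In grain: 0.904666 / 6.47989×10⁻⁵ = 13961.1 grain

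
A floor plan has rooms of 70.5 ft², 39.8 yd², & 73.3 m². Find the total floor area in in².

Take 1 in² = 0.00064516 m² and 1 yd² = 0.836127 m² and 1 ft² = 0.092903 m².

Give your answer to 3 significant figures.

70.5 ft² × 0.092903 = 6.54966 m²
39.8 yd² × 0.836127 = 33.2779 m²
73.3 m² (already m²)
Combined: 6.54966 + 33.2779 + 73.3 = 113.128 m²
In in²: 113.128 / 0.00064516 = 175349 in²

1.75×10⁵ in²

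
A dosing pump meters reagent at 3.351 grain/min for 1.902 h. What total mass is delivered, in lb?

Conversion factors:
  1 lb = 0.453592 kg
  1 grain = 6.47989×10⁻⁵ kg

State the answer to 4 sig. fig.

0.05463 lb

3.351 grain/min → 3.61902×10⁻⁶ kg/s
1.902 h → 6847.2 s
m = ṁ × t = 3.61902×10⁻⁶ × 6847.2 = 0.0247802 kg
In lb: 0.0247802 / 0.453592 = 0.054631 lb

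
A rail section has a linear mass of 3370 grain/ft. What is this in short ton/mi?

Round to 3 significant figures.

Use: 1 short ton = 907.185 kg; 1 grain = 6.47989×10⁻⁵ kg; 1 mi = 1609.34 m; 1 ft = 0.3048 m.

3370 grain/ft × 6.47989×10⁻⁵ kg/grain ÷ 0.3048 m/ft = 0.716445 kg/m
0.716445 kg/m ÷ 907.185 kg/short ton × 1609.34 m/mi = 1.27097 short ton/mi

1.27 short ton/mi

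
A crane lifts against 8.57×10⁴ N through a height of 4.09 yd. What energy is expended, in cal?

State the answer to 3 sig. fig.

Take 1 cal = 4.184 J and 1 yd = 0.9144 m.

4.09 yd × 0.9144 = 3.7399 m
W = F × d = 85700 N × 3.7399 m = 320509 J
320509 J ÷ (4.184 J/cal) = 76603.5 cal

7.66×10⁴ cal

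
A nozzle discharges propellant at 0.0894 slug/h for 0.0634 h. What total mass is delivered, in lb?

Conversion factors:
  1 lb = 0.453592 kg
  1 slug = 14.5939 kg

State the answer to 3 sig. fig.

0.182 lb

0.0894 slug/h → 3.62415×10⁻⁴ kg/s
0.0634 h → 228.24 s
m = ṁ × t = 3.62415×10⁻⁴ × 228.24 = 0.0827176 kg
In lb: 0.0827176 / 0.453592 = 0.182361 lb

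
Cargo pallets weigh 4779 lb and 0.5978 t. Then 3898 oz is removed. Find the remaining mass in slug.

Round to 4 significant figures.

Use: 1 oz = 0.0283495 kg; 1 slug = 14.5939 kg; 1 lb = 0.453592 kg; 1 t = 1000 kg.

4779 lb × 0.453592 → 2167.72 kg
0.5978 t × 1000 → 597.8 kg
3898 oz × 0.0283495 → 110.506 kg
Sum: 2167.72 + 597.8 − 110.506 = 2655.01 kg
In slug: 2655.01 / 14.5939 = 181.926 slug

181.9 slug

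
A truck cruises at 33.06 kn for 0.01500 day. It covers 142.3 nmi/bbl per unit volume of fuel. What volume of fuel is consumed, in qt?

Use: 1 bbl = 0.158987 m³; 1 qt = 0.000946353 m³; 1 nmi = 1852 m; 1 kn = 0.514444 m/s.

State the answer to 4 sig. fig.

14.05 qt

33.06 kn → 17.0075 m/s
0.01500 day → 1296 s
d = v × t = 17.0075 × 1296 = 22041.7 m
142.3 nmi/bbl → 1.65762×10⁶ m/m³
V = d / (distance per unit fuel) = 22041.7 / 1.65762×10⁶ = 0.0132972 m³
In qt: 0.0132972 / 0.000946353 = 14.051 qt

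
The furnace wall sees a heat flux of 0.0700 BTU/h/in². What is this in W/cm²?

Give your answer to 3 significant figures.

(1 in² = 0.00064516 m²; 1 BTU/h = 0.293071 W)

0.0700 BTU/h/in² × 0.293071 W/BTU/h ÷ 0.00064516 m²/in² = 31.7983 W/m²
31.7983 W/m² × 0.0001 m²/cm² = 0.00317983 W/cm²

0.00318 W/cm²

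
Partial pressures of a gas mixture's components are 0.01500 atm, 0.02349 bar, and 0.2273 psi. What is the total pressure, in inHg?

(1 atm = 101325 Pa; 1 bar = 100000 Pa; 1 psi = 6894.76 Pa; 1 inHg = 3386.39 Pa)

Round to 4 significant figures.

0.01500 atm × 101325 = 1519.88 Pa
0.02349 bar × 100000 = 2349 Pa
0.2273 psi × 6894.76 = 1567.18 Pa
Total: 1519.88 + 2349 + 1567.18 = 5436.06 Pa
In inHg: 5436.06 / 3386.39 = 1.60527 inHg

1.605 inHg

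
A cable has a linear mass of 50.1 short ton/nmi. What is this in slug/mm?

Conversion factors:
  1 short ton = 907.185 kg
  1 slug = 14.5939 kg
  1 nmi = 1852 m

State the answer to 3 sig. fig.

0.00168 slug/mm

50.1 short ton/nmi × 907.185 kg/short ton ÷ 1852 m/nmi = 24.541 kg/m
24.541 kg/m ÷ 14.5939 kg/slug × 0.001 m/mm = 0.00168159 slug/mm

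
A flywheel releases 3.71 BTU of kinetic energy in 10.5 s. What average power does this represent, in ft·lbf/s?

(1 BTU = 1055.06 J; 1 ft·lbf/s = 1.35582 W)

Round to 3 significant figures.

3.71 BTU × 1055.06 → 3914.27 J
P = E / t = 3914.27 J / 10.5 s = 372.788 W
372.788 W ÷ (1.35582 W/ft·lbf/s) = 274.954 ft·lbf/s

275 ft·lbf/s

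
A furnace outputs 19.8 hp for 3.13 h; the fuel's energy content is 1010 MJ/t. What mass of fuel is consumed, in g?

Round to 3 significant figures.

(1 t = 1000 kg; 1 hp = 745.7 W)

1.65×10⁵ g

19.8 hp → 14764.9 W
3.13 h → 11268 s
E = P × t = 14764.9 × 11268 = 1.66371×10⁸ J
1010 MJ/t → 1.01×10⁶ J/kg
m = E / e_s = 1.66371×10⁸ / 1.01×10⁶ = 164.724 kg
In g: 164.724 / 0.001 = 164724 g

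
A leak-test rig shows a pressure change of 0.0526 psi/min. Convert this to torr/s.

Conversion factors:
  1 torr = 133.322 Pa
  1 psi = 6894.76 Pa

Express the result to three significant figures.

0.0453 torr/s

0.0526 psi/min × 6894.76 Pa/psi ÷ 60 s/min = 6.04441 Pa/s
6.04441 Pa/s ÷ 133.322 Pa/torr = 0.0453369 torr/s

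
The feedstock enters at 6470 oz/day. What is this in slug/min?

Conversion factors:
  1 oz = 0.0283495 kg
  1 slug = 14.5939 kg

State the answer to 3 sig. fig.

6470 oz/day × 0.0283495 kg/oz ÷ 86400 s/day = 0.00212293 kg/s
0.00212293 kg/s ÷ 14.5939 kg/slug × 60 s/min = 0.00872802 slug/min

0.00873 slug/min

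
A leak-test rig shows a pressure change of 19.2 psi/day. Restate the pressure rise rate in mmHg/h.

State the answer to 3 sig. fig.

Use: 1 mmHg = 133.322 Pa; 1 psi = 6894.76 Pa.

41.4 mmHg/h

19.2 psi/day × 6894.76 Pa/psi ÷ 86400 s/day = 1.53217 Pa/s
1.53217 Pa/s ÷ 133.322 Pa/mmHg × 3600 s/h = 41.3721 mmHg/h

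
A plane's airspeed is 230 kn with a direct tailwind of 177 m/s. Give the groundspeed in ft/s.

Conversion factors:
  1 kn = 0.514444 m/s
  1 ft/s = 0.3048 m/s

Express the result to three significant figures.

230 kn × 0.514444 → 118.322 m/s
177 m/s (already m/s)
Total: 118.322 + 177 = 295.322 m/s
In ft/s: 295.322 / 0.3048 = 968.904 ft/s

969 ft/s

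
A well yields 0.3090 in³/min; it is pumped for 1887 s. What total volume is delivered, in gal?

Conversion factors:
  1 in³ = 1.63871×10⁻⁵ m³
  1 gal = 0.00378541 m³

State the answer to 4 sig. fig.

0.3090 in³/min → 8.43936×10⁻⁸ m³/s
V = Q × t = 8.43936×10⁻⁸ × 1887 = 1.59251×10⁻⁴ m³
In gal: 1.59251×10⁻⁴ / 0.00378541 = 0.0420697 gal

0.04207 gal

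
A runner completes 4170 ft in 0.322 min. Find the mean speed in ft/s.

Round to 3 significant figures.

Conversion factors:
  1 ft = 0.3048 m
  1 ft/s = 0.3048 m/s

216 ft/s

4170 ft × 0.3048 = 1271.02 m
0.322 min × 60 = 19.32 s
v = d / t = 1271.02 m / 19.32 s = 65.7878 m/s
65.7878 m/s ÷ (0.3048 m/s/ft/s) = 215.839 ft/s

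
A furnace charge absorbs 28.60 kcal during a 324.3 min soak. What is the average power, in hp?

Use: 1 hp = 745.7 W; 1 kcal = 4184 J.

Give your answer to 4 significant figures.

0.008247 hp

28.60 kcal × 4184 → 119662 J
324.3 min × 60 → 19458 s
P = E / t = 119662 J / 19458 s = 6.14976 W
6.14976 W ÷ (745.7 W/hp) = 0.00824696 hp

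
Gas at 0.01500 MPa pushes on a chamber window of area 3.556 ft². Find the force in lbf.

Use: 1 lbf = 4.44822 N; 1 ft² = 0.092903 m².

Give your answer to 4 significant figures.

1114 lbf

0.01500 MPa × 1000000 = 15000 Pa
3.556 ft² × 0.092903 = 0.330363 m²
F = P × A = 15000 Pa × 0.330363 m² = 4955.45 N
4955.45 N ÷ (4.44822 N/lbf) = 1114.03 lbf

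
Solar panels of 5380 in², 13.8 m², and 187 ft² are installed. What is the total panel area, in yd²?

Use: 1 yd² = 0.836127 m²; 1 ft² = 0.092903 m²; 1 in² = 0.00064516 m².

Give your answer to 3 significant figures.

41.4 yd²

5380 in² × 0.00064516 → 3.47096 m²
13.8 m² (already m²)
187 ft² × 0.092903 → 17.3729 m²
Sum: 3.47096 + 13.8 + 17.3729 = 34.6439 m²
In yd²: 34.6439 / 0.836127 = 41.4338 yd²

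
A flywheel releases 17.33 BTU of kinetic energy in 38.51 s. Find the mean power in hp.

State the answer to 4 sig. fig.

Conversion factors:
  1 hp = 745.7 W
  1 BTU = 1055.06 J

0.6367 hp

17.33 BTU × 1055.06 = 18284.2 J
P = E / t = 18284.2 J / 38.51 s = 474.791 W
474.791 W ÷ (745.7 W/hp) = 0.636705 hp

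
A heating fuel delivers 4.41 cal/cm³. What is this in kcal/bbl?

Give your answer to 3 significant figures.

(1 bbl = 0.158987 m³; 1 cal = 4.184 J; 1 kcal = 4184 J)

4.41 cal/cm³ × 4.184 J/cal ÷ 10⁻⁶ m³/cm³ = 1.84514×10⁷ J/m³
1.84514×10⁷ J/m³ ÷ 4184 J/kcal × 0.158987 m³/bbl = 701.131 kcal/bbl

701 kcal/bbl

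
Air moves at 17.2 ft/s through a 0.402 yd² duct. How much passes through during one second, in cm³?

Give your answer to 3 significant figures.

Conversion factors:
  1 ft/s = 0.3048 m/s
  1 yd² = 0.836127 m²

1.76×10⁶ cm³

17.2 ft/s × 0.3048 = 5.24256 m/s
0.402 yd² × 0.836127 = 0.336123 m²
V = v × A × t = 5.24256 m/s × 0.336123 m² × 1 s = 1.76214 m³
1.76214 m³ ÷ (10⁻⁶ m³/cm³) = 1.76214×10⁶ cm³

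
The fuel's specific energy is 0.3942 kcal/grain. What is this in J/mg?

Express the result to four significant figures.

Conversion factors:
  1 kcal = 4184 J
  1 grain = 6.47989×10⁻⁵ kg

0.3942 kcal/grain × 4184 J/kcal ÷ 6.47989×10⁻⁵ kg/grain = 2.54531×10⁷ J/kg
2.54531×10⁷ J/kg × 10⁻⁶ kg/mg = 25.4531 J/mg

25.45 J/mg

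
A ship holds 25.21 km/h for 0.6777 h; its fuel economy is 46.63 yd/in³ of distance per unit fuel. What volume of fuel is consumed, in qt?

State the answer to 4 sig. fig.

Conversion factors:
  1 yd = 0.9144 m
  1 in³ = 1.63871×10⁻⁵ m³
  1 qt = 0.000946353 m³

25.21 km/h → 7.00278 m/s
0.6777 h → 2439.72 s
d = v × t = 7.00278 × 2439.72 = 17084.8 m
46.63 yd/in³ → 2.60195×10⁶ m/m³
V = d / (distance per unit fuel) = 17084.8 / 2.60195×10⁶ = 0.00656615 m³
In qt: 0.00656615 / 0.000946353 = 6.93837 qt

6.938 qt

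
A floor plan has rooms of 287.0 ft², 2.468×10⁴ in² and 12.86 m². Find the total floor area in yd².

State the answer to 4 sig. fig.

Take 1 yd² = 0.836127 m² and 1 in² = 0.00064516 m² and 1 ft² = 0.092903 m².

287.0 ft² × 0.092903 = 26.6632 m²
2.468×10⁴ in² × 0.00064516 = 15.9225 m²
12.86 m² (already m²)
Sum: 26.6632 + 15.9225 + 12.86 = 55.4457 m²
In yd²: 55.4457 / 0.836127 = 66.3125 yd²

66.31 yd²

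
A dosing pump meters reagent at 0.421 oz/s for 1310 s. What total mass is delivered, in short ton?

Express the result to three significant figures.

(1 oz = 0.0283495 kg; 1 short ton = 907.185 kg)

0.0172 short ton

0.421 oz/s → 0.0119351 kg/s
m = ṁ × t = 0.0119351 × 1310 = 15.635 kg
In short ton: 15.635 / 907.185 = 0.0172346 short ton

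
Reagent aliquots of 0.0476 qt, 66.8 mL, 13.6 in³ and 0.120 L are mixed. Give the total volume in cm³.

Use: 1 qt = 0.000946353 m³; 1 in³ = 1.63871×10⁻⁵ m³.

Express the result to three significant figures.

0.0476 qt × 0.000946353 = 4.50464×10⁻⁵ m³
66.8 mL × 10⁻⁶ = 6.68×10⁻⁵ m³
13.6 in³ × 1.63871×10⁻⁵ = 2.22865×10⁻⁴ m³
0.120 L × 0.001 = 1.2×10⁻⁴ m³
Combined: 4.50464×10⁻⁵ + 6.68×10⁻⁵ + 2.22865×10⁻⁴ + 1.2×10⁻⁴ = 4.54711×10⁻⁴ m³
In cm³: 4.54711×10⁻⁴ / 10⁻⁶ = 454.711 cm³

455 cm³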